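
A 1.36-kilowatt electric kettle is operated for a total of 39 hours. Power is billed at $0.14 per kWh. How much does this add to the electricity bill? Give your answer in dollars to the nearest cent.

$7.43

Energy = 1.36 kW × 39 h = 53.04 kWh
Cost = 53.04 kWh × $0.14/kWh = $7.43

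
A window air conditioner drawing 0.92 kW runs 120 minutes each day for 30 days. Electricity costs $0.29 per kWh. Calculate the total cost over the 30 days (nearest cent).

Runtime = 120 min × 30 = 3600 min = 60 h
Energy = 0.92 kW × 60 h = 55.2 kWh
Cost = 55.2 kWh × $0.29/kWh = $16.01

$16.01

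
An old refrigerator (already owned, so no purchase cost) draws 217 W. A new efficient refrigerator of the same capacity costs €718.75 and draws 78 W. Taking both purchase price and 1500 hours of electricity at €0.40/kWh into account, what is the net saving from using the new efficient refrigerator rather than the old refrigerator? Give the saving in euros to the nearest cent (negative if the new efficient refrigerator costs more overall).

-€635.35

old refrigerator: €0.00 + (217/1000) kW × 1500 h × €0.40 = €0.00 + €130.2 = €130.2
new efficient refrigerator: €718.75 + (78/1000) kW × 1500 h × €0.40 = €718.75 + €46.8 = €765.55
Saving = €130.2 − €765.55 = −€635.35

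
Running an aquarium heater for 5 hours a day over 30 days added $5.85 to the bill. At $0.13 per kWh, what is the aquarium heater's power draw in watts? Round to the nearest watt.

Energy = $5.85 ÷ $0.13/kWh = 45 kWh
Runtime = 5 h/day × 30 days = 150 h
Power = 45 kWh ÷ 150 h = 0.3 kW = 300 W

300 W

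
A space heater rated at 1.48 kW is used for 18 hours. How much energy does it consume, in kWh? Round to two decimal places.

26.64 kWh

Energy = 1.48 kW × 18 h = 26.64 kWh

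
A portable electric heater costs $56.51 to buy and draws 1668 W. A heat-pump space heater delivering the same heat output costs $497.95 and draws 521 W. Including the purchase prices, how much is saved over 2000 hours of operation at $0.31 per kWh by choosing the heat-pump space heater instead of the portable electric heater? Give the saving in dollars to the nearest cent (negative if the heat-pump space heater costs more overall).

$269.70

portable electric heater: $56.51 + (1668/1000) kW × 2000 h × $0.31 = $56.51 + $1034.16 = $1090.67
heat-pump space heater: $497.95 + (521/1000) kW × 2000 h × $0.31 = $497.95 + $323.02 = $820.97
Saving = $1090.67 − $820.97 = $269.7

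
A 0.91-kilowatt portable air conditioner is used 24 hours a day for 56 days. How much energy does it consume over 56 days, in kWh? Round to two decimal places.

1223.04 kWh

Runtime = 24 h × 56 = 1344 h
Energy = 0.91 kW × 1344 h = 1223.04 kWh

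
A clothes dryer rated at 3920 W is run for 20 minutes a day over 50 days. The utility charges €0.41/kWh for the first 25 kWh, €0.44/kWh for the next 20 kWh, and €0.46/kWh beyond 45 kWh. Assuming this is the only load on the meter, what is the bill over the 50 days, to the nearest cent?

Runtime = 20 min × 50 = 1000 min = 16.666666… h
Energy = 3.92 kW × 16.666666… h = 65.333333… kWh
Tier 1 (0–25 kWh): 25 × €0.41 = €10.25
Tier 2 (25–45 kWh): 20 × €0.44 = €8.8
Above 45 kWh: 20.333333… × €0.46 = €9.353333…
Bill = €28.40

€28.40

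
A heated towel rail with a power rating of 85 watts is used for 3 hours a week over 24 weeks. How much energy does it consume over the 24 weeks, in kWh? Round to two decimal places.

6.12 kWh

Runtime = 3 h/week × 24 weeks = 72 h
Energy = 0.085 kW × 72 h = 6.12 kWh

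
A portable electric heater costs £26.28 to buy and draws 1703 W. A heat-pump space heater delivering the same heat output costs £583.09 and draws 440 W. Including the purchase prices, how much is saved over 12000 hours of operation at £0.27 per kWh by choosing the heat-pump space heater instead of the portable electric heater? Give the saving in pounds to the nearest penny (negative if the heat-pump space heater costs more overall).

£3535.31

portable electric heater: £26.28 + (1703/1000) kW × 12000 h × £0.27 = £26.28 + £5517.72 = £5544
heat-pump space heater: £583.09 + (440/1000) kW × 12000 h × £0.27 = £583.09 + £1425.6 = £2008.69
Saving = £5544 − £2008.69 = £3535.31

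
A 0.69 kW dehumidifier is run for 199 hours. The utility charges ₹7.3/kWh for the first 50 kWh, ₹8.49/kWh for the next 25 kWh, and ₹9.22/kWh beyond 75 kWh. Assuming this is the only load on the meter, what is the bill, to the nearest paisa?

Energy = 0.69 kW × 199 h = 137.31 kWh
Tier 1 (0–50 kWh): 50 × ₹7.3 = ₹365
Tier 2 (50–75 kWh): 25 × ₹8.49 = ₹212.25
Above 75 kWh: 62.31 × ₹9.22 = ₹574.4982
Bill = ₹1151.75

₹1151.75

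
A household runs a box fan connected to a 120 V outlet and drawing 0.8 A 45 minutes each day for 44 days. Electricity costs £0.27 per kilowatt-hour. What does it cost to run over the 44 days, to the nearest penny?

Power = 0.8 A × 120 V = 96 W = 0.096 kW
Runtime = 45 min × 44 = 1980 min = 33 h
Energy = 0.096 kW × 33 h = 3.168 kWh
Cost = 3.168 kWh × £0.27/kWh = £0.86

£0.86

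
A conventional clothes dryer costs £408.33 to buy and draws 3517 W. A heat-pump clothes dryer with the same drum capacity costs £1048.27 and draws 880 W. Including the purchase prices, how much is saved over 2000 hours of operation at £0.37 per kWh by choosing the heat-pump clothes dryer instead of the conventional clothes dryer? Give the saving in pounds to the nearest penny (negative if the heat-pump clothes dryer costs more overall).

conventional clothes dryer: £408.33 + (3517/1000) kW × 2000 h × £0.37 = £408.33 + £2602.58 = £3010.91
heat-pump clothes dryer: £1048.27 + (880/1000) kW × 2000 h × £0.37 = £1048.27 + £651.2 = £1699.47
Saving = £3010.91 − £1699.47 = £1311.44

£1311.44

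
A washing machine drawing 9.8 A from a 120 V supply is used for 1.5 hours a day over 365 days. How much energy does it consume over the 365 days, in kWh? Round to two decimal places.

643.86 kWh

Power = 9.8 A × 120 V = 1176 W = 1.176 kW
Runtime = 1.5 h/day × 365 days = 547.5 h
Energy = 1.176 kW × 547.5 h = 643.86 kWh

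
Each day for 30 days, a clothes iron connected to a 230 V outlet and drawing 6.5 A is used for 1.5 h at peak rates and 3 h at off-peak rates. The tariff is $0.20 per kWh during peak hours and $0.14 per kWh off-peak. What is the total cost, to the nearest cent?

$32.29

Power = 6.5 A × 230 V = 1495 W = 1.495 kW
Peak energy = 1.495 kW × 1.5 h × 30 = 67.275 kWh
Off-peak energy = 1.495 kW × 3 h × 30 = 134.55 kWh
Cost = 67.275 × $0.20 + 134.55 × $0.14 = $13.455 + $18.837 = $32.29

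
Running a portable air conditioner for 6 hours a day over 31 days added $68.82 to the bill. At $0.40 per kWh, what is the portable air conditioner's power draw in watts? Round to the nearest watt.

925 W

Energy = $68.82 ÷ $0.40/kWh = 172.05 kWh
Runtime = 6 h/day × 31 days = 186 h
Power = 172.05 kWh ÷ 186 h = 0.925 kW = 925 W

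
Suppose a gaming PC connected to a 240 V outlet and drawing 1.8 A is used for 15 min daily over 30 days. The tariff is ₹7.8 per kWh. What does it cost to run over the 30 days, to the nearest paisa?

₹25.27

Power = 1.8 A × 240 V = 432 W = 0.432 kW
Runtime = 15 min × 30 = 450 min = 7.5 h
Energy = 0.432 kW × 7.5 h = 3.24 kWh
Cost = 3.24 kWh × ₹7.8/kWh = ₹25.27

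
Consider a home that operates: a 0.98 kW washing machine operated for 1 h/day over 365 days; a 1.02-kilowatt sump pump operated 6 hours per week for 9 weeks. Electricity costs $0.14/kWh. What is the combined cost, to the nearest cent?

washing machine: Runtime = 1 h/day × 365 days = 365 h
washing machine: 0.98 kW × 365 h = 357.7 kWh
sump pump: Runtime = 6 h/week × 9 weeks = 54 h
sump pump: 1.02 kW × 54 h = 55.08 kWh
Total energy = 412.78 kWh
Cost = 412.78 × $0.14 = $57.79

$57.79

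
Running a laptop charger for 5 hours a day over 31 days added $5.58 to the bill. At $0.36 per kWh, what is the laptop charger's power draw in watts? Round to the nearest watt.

100 W

Energy = $5.58 ÷ $0.36/kWh = 15.5 kWh
Runtime = 5 h/day × 31 days = 155 h
Power = 15.5 kWh ÷ 155 h = 0.1 kW = 100 W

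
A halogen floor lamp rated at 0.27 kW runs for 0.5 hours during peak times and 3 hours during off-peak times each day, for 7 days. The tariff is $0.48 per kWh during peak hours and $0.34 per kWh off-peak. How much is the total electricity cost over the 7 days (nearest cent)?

$2.38

Peak energy = 0.27 kW × 0.5 h × 7 = 0.945 kWh
Off-peak energy = 0.27 kW × 3 h × 7 = 5.67 kWh
Cost = 0.945 × $0.48 + 5.67 × $0.34 = $0.4536 + $1.9278 = $2.38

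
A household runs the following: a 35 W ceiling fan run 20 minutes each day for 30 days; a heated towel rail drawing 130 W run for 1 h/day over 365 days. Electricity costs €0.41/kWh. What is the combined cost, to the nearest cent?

ceiling fan: Runtime = 20 min × 30 = 600 min = 10 h
ceiling fan: 0.035 kW × 10 h = 0.35 kWh
heated towel rail: Runtime = 1 h/day × 365 days = 365 h
heated towel rail: 0.13 kW × 365 h = 47.45 kWh
Total energy = 47.8 kWh
Cost = 47.8 × €0.41 = €19.60

€19.60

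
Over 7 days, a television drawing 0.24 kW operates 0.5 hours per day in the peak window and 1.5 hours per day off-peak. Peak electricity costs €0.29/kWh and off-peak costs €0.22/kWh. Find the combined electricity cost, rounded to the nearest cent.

€0.80

Peak energy = 0.24 kW × 0.5 h × 7 = 0.84 kWh
Off-peak energy = 0.24 kW × 1.5 h × 7 = 2.52 kWh
Cost = 0.84 × €0.29 + 2.52 × €0.22 = €0.2436 + €0.5544 = €0.80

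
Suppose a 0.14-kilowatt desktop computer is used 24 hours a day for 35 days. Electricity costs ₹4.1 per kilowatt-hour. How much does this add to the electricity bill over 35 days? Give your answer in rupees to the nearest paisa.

Runtime = 24 h × 35 = 840 h
Energy = 0.14 kW × 840 h = 117.6 kWh
Cost = 117.6 kWh × ₹4.1/kWh = ₹482.16

₹482.16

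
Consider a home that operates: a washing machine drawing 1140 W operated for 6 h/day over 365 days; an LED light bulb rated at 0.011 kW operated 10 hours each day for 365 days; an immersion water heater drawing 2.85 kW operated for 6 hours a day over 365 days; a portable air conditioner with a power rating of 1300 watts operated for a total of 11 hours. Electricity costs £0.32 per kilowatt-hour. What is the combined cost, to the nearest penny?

£2813.62

washing machine: Runtime = 6 h/day × 365 days = 2190 h
washing machine: 1.14 kW × 2190 h = 2496.6 kWh
LED light bulb: Runtime = 10 h/day × 365 days = 3650 h
LED light bulb: 0.011 kW × 3650 h = 40.15 kWh
immersion water heater: Runtime = 6 h/day × 365 days = 2190 h
immersion water heater: 2.85 kW × 2190 h = 6241.5 kWh
portable air conditioner: 1.3 kW × 11 h = 14.3 kWh
Total energy = 8792.55 kWh
Cost = 8792.55 × £0.32 = £2813.62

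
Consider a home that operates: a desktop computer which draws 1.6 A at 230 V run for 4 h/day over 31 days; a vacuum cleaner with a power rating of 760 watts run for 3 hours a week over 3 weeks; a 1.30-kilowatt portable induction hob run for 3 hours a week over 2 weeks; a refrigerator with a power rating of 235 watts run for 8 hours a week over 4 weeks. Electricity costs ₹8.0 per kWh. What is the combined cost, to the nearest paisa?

₹542.34

desktop computer: Power = 1.6 A × 230 V = 368 W = 0.368 kW
desktop computer: Runtime = 4 h/day × 31 days = 124 h
desktop computer: 0.368 kW × 124 h = 45.632 kWh
vacuum cleaner: Runtime = 3 h/week × 3 weeks = 9 h
vacuum cleaner: 0.76 kW × 9 h = 6.84 kWh
portable induction hob: Runtime = 3 h/week × 2 weeks = 6 h
portable induction hob: 1.3 kW × 6 h = 7.8 kWh
refrigerator: Runtime = 8 h/week × 4 weeks = 32 h
refrigerator: 0.235 kW × 32 h = 7.52 kWh
Total energy = 67.792 kWh
Cost = 67.792 × ₹8.0 = ₹542.34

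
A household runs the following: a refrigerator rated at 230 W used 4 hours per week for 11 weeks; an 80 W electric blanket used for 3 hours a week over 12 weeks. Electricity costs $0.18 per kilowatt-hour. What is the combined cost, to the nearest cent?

refrigerator: Runtime = 4 h/week × 11 weeks = 44 h
refrigerator: 0.23 kW × 44 h = 10.12 kWh
electric blanket: Runtime = 3 h/week × 12 weeks = 36 h
electric blanket: 0.08 kW × 36 h = 2.88 kWh
Total energy = 13 kWh
Cost = 13 × $0.18 = $2.34

$2.34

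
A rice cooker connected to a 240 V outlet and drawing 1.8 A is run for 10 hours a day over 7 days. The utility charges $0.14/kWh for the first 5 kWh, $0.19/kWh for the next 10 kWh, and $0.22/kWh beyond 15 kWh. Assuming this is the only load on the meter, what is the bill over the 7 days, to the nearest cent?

Power = 1.8 A × 240 V = 432 W = 0.432 kW
Runtime = 10 h/day × 7 days = 70 h
Energy = 0.432 kW × 70 h = 30.24 kWh
Tier 1 (0–5 kWh): 5 × $0.14 = $0.7
Tier 2 (5–15 kWh): 10 × $0.19 = $1.9
Above 15 kWh: 15.24 × $0.22 = $3.3528
Bill = $5.95

$5.95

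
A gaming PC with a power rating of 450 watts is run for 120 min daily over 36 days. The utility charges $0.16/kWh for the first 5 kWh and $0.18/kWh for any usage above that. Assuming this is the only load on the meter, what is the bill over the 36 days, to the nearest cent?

$5.73

Runtime = 120 min × 36 = 4320 min = 72 h
Energy = 0.45 kW × 72 h = 32.4 kWh
Tier 1 (0–5 kWh): 5 × $0.16 = $0.8
Above 5 kWh: 27.4 × $0.18 = $4.932
Bill = $5.73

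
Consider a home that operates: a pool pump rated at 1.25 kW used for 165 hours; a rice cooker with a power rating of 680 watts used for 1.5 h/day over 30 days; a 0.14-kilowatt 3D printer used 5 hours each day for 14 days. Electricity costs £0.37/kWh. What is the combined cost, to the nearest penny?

£91.26

pool pump: 1.25 kW × 165 h = 206.25 kWh
rice cooker: Runtime = 1.5 h/day × 30 days = 45 h
rice cooker: 0.68 kW × 45 h = 30.6 kWh
3D printer: Runtime = 5 h/day × 14 days = 70 h
3D printer: 0.14 kW × 70 h = 9.8 kWh
Total energy = 246.65 kWh
Cost = 246.65 × £0.37 = £91.26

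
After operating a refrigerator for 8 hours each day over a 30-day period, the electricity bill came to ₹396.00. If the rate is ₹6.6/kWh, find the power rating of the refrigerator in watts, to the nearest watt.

250 W

Energy = ₹396.00 ÷ ₹6.6/kWh = 60 kWh
Runtime = 8 h/day × 30 days = 240 h
Power = 60 kWh ÷ 240 h = 0.25 kW = 250 W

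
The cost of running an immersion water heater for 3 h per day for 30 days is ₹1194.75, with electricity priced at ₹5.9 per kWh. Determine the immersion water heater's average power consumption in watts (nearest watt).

2250 W

Energy = ₹1194.75 ÷ ₹5.9/kWh = 202.5 kWh
Runtime = 3 h/day × 30 days = 90 h
Power = 202.5 kWh ÷ 90 h = 2.25 kW = 2250 W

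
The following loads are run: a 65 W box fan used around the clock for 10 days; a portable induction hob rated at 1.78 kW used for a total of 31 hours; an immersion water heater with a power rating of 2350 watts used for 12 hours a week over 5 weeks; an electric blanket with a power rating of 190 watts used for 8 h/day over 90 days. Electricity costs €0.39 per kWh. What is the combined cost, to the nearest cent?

€135.95

box fan: Runtime = 24 h × 10 = 240 h
box fan: 0.065 kW × 240 h = 15.6 kWh
portable induction hob: 1.78 kW × 31 h = 55.18 kWh
immersion water heater: Runtime = 12 h/week × 5 weeks = 60 h
immersion water heater: 2.35 kW × 60 h = 141 kWh
electric blanket: Runtime = 8 h/day × 90 days = 720 h
electric blanket: 0.19 kW × 720 h = 136.8 kWh
Total energy = 348.58 kWh
Cost = 348.58 × €0.39 = €135.95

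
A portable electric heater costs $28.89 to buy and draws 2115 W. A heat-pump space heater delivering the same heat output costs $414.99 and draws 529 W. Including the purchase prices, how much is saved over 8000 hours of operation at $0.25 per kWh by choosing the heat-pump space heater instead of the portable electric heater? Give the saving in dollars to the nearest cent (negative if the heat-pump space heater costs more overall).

portable electric heater: $28.89 + (2115/1000) kW × 8000 h × $0.25 = $28.89 + $4230 = $4258.89
heat-pump space heater: $414.99 + (529/1000) kW × 8000 h × $0.25 = $414.99 + $1058 = $1472.99
Saving = $4258.89 − $1472.99 = $2785.9

$2785.90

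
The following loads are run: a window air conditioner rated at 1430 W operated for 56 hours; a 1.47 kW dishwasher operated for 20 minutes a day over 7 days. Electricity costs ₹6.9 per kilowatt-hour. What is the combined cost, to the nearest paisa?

window air conditioner: 1.43 kW × 56 h = 80.08 kWh
dishwasher: Runtime = 20 min × 7 = 140 min = 2.333333… h
dishwasher: 1.47 kW × 2.333333… h = 3.43 kWh
Total energy = 83.51 kWh
Cost = 83.51 × ₹6.9 = ₹576.22

₹576.22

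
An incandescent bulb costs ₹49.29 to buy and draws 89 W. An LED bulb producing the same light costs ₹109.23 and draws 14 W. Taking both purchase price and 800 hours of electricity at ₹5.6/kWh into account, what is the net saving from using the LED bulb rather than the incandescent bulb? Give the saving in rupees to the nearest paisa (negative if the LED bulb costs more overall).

incandescent bulb: ₹49.29 + (89/1000) kW × 800 h × ₹5.6 = ₹49.29 + ₹398.72 = ₹448.01
LED bulb: ₹109.23 + (14/1000) kW × 800 h × ₹5.6 = ₹109.23 + ₹62.72 = ₹171.95
Saving = ₹448.01 − ₹171.95 = ₹276.06

₹276.06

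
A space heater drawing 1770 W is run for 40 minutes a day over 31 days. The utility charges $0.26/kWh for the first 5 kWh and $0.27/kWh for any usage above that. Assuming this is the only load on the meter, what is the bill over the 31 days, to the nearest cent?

$9.83

Runtime = 40 min × 31 = 1240 min = 20.666666… h
Energy = 1.77 kW × 20.666666… h = 36.58 kWh
Tier 1 (0–5 kWh): 5 × $0.26 = $1.3
Above 5 kWh: 31.58 × $0.27 = $8.5266
Bill = $9.83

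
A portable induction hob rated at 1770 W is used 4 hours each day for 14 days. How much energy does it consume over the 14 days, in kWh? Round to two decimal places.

Runtime = 4 h/day × 14 days = 56 h
Energy = 1.77 kW × 56 h = 99.12 kWh

99.12 kWh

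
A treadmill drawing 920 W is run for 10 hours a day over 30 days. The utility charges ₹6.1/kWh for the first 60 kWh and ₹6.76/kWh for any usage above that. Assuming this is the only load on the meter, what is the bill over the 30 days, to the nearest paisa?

Runtime = 10 h/day × 30 days = 300 h
Energy = 0.92 kW × 300 h = 276 kWh
Tier 1 (0–60 kWh): 60 × ₹6.1 = ₹366
Above 60 kWh: 216 × ₹6.76 = ₹1460.16
Bill = ₹1826.16

₹1826.16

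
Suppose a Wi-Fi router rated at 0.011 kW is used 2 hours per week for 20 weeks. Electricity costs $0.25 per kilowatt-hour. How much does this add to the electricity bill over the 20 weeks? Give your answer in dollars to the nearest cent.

Runtime = 2 h/week × 20 weeks = 40 h
Energy = 0.011 kW × 40 h = 0.44 kWh
Cost = 0.44 kWh × $0.25/kWh = $0.11

$0.11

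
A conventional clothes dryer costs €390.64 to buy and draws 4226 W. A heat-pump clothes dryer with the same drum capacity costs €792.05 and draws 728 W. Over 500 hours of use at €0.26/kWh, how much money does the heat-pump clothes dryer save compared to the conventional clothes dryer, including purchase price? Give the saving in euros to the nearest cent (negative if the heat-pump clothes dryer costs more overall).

€53.33

conventional clothes dryer: €390.64 + (4226/1000) kW × 500 h × €0.26 = €390.64 + €549.38 = €940.02
heat-pump clothes dryer: €792.05 + (728/1000) kW × 500 h × €0.26 = €792.05 + €94.64 = €886.69
Saving = €940.02 − €886.69 = €53.33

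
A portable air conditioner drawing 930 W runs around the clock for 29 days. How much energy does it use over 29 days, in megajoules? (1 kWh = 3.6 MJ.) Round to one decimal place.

Runtime = 24 h × 29 = 696 h
Energy = 0.93 kW × 696 h = 647.28 kWh
= 647.28 × 3.6 MJ = 2330.2 MJ

2330.2 MJ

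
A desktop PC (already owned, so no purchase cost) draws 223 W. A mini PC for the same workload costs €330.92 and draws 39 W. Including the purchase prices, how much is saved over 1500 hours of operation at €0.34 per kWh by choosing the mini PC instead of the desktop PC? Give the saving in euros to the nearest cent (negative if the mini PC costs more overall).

desktop PC: €0.00 + (223/1000) kW × 1500 h × €0.34 = €0.00 + €113.73 = €113.73
mini PC: €330.92 + (39/1000) kW × 1500 h × €0.34 = €330.92 + €19.89 = €350.81
Saving = €113.73 − €350.81 = −€237.08

-€237.08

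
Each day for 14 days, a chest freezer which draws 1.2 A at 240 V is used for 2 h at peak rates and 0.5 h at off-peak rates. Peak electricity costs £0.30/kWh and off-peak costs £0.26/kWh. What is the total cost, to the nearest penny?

£2.94

Power = 1.2 A × 240 V = 288 W = 0.288 kW
Peak energy = 0.288 kW × 2 h × 14 = 8.064 kWh
Off-peak energy = 0.288 kW × 0.5 h × 14 = 2.016 kWh
Cost = 8.064 × £0.30 + 2.016 × £0.26 = £2.4192 + £0.52416 = £2.94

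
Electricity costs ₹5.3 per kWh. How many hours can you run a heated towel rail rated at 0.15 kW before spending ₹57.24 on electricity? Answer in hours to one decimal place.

72.0 h

Energy available = ₹57.24 ÷ ₹5.3/kWh = 10.8 kWh
Hours = 10.8 kWh ÷ 0.15 kW = 72.0 h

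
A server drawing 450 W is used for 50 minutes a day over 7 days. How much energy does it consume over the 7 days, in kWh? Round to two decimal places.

2.63 kWh

Runtime = 50 min × 7 = 350 min = 5.833333… h
Energy = 0.45 kW × 5.833333… h = 2.625 kWh ≈ 2.63 kWh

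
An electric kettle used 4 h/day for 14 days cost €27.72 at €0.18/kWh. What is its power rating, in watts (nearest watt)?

Energy = €27.72 ÷ €0.18/kWh = 154 kWh
Runtime = 4 h/day × 14 days = 56 h
Power = 154 kWh ÷ 56 h = 2.75 kW = 2750 W

2750 W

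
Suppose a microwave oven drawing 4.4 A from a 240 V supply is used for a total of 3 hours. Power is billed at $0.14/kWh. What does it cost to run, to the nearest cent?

$0.44

Power = 4.4 A × 240 V = 1056 W = 1.056 kW
Energy = 1.056 kW × 3 h = 3.168 kWh
Cost = 3.168 kWh × $0.14/kWh = $0.44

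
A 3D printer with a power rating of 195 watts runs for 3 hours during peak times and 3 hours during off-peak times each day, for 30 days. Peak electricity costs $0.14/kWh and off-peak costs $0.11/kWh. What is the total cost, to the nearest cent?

Peak energy = 0.195 kW × 3 h × 30 = 17.55 kWh
Off-peak energy = 0.195 kW × 3 h × 30 = 17.55 kWh
Cost = 17.55 × $0.14 + 17.55 × $0.11 = $2.457 + $1.9305 = $4.39

$4.39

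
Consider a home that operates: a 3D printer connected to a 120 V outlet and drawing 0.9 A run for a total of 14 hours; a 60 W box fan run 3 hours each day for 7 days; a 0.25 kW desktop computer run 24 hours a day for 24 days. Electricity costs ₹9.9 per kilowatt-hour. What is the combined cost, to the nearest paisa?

3D printer: Power = 0.9 A × 120 V = 108 W = 0.108 kW
3D printer: 0.108 kW × 14 h = 1.512 kWh
box fan: Runtime = 3 h/day × 7 days = 21 h
box fan: 0.06 kW × 21 h = 1.26 kWh
desktop computer: Runtime = 24 h × 24 = 576 h
desktop computer: 0.25 kW × 576 h = 144 kWh
Total energy = 146.772 kWh
Cost = 146.772 × ₹9.9 = ₹1453.04

₹1453.04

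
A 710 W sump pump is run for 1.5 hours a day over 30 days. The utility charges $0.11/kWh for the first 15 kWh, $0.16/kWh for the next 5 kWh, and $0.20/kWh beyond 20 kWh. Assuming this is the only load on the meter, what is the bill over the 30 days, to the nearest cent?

Runtime = 1.5 h/day × 30 days = 45 h
Energy = 0.71 kW × 45 h = 31.95 kWh
Tier 1 (0–15 kWh): 15 × $0.11 = $1.65
Tier 2 (15–20 kWh): 5 × $0.16 = $0.8
Above 20 kWh: 11.95 × $0.20 = $2.39
Bill = $4.84

$4.84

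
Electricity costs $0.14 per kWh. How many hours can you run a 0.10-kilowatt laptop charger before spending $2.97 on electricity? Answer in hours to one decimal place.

212.1 h

Energy available = $2.97 ÷ $0.14/kWh = 21.2143 kWh
Hours = 21.2143 kWh ÷ 0.1 kW = 212.1 h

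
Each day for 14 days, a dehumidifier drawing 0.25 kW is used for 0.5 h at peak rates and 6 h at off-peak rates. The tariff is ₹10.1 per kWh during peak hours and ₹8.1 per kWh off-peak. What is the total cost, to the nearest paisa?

Peak energy = 0.25 kW × 0.5 h × 14 = 1.75 kWh
Off-peak energy = 0.25 kW × 6 h × 14 = 21 kWh
Cost = 1.75 × ₹10.1 + 21 × ₹8.1 = ₹17.675 + ₹170.1 = ₹187.78

₹187.78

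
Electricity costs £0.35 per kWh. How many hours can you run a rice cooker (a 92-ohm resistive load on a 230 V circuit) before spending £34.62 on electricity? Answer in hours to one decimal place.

172.0 h

Power = V²/R = 230²/92 = 575 W = 0.575 kW
Energy available = £34.62 ÷ £0.35/kWh = 98.9143 kWh
Hours = 98.9143 kWh ÷ 0.575 kW = 172.0 h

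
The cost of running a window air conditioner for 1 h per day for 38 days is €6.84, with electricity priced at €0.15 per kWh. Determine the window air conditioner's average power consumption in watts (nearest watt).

1200 W

Energy = €6.84 ÷ €0.15/kWh = 45.6 kWh
Runtime = 1 h/day × 38 days = 38 h
Power = 45.6 kWh ÷ 38 h = 1.2 kW = 1200 W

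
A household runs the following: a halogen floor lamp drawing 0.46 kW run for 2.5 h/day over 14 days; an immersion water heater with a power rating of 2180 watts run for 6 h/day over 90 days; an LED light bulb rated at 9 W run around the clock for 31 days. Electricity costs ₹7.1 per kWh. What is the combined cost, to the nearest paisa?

halogen floor lamp: Runtime = 2.5 h/day × 14 days = 35 h
halogen floor lamp: 0.46 kW × 35 h = 16.1 kWh
immersion water heater: Runtime = 6 h/day × 90 days = 540 h
immersion water heater: 2.18 kW × 540 h = 1177.2 kWh
LED light bulb: Runtime = 24 h × 31 = 744 h
LED light bulb: 0.009 kW × 744 h = 6.696 kWh
Total energy = 1199.996 kWh
Cost = 1199.996 × ₹7.1 = ₹8519.97

₹8519.97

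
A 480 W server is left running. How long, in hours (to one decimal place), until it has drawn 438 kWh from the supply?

912.5 h

Hours = 438 kWh ÷ 0.48 kW = 912.5 h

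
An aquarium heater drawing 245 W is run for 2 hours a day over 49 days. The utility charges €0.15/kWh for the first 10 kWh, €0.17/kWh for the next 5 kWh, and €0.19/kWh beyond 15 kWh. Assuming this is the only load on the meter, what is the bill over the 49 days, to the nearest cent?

€4.06

Runtime = 2 h/day × 49 days = 98 h
Energy = 0.245 kW × 98 h = 24.01 kWh
Tier 1 (0–10 kWh): 10 × €0.15 = €1.5
Tier 2 (10–15 kWh): 5 × €0.17 = €0.85
Above 15 kWh: 9.01 × €0.19 = €1.7119
Bill = €4.06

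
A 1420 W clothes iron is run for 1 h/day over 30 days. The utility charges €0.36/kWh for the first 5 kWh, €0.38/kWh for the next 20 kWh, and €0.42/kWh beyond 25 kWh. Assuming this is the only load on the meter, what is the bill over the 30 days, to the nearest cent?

€16.79

Runtime = 1 h/day × 30 days = 30 h
Energy = 1.42 kW × 30 h = 42.6 kWh
Tier 1 (0–5 kWh): 5 × €0.36 = €1.8
Tier 2 (5–25 kWh): 20 × €0.38 = €7.6
Above 25 kWh: 17.6 × €0.42 = €7.392
Bill = €16.79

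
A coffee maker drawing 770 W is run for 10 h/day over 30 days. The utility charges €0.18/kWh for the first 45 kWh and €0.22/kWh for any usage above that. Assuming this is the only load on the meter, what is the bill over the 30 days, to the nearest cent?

€49.02

Runtime = 10 h/day × 30 days = 300 h
Energy = 0.77 kW × 300 h = 231 kWh
Tier 1 (0–45 kWh): 45 × €0.18 = €8.1
Above 45 kWh: 186 × €0.22 = €40.92
Bill = €49.02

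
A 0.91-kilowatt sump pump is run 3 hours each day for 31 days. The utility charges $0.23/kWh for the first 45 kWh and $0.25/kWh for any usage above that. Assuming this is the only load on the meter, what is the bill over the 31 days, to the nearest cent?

Runtime = 3 h/day × 31 days = 93 h
Energy = 0.91 kW × 93 h = 84.63 kWh
Tier 1 (0–45 kWh): 45 × $0.23 = $10.35
Above 45 kWh: 39.63 × $0.25 = $9.9075
Bill = $20.26

$20.26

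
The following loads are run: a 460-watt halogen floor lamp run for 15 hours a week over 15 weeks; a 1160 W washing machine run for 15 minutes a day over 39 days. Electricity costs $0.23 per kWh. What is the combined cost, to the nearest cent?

$26.41

halogen floor lamp: Runtime = 15 h/week × 15 weeks = 225 h
halogen floor lamp: 0.46 kW × 225 h = 103.5 kWh
washing machine: Runtime = 15 min × 39 = 585 min = 9.75 h
washing machine: 1.16 kW × 9.75 h = 11.31 kWh
Total energy = 114.81 kWh
Cost = 114.81 × $0.23 = $26.41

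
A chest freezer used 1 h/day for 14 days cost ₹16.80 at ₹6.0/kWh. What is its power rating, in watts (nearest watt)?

Energy = ₹16.80 ÷ ₹6.0/kWh = 2.8 kWh
Runtime = 1 h/day × 14 days = 14 h
Power = 2.8 kWh ÷ 14 h = 0.2 kW = 200 W

200 W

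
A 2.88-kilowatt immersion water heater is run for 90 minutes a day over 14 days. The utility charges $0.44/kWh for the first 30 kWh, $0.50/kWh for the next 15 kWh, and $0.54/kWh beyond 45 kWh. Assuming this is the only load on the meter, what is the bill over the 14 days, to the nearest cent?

$29.06

Runtime = 90 min × 14 = 1260 min = 21 h
Energy = 2.88 kW × 21 h = 60.48 kWh
Tier 1 (0–30 kWh): 30 × $0.44 = $13.2
Tier 2 (30–45 kWh): 15 × $0.50 = $7.5
Above 45 kWh: 15.48 × $0.54 = $8.3592
Bill = $29.06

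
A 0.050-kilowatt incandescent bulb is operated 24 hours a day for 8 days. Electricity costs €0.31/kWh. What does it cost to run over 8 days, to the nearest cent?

Runtime = 24 h × 8 = 192 h
Energy = 0.05 kW × 192 h = 9.6 kWh
Cost = 9.6 kWh × €0.31/kWh = €2.98

€2.98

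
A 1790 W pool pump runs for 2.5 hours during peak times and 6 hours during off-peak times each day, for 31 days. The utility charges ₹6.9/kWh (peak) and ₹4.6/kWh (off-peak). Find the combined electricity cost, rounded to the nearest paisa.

Peak energy = 1.79 kW × 2.5 h × 31 = 138.725 kWh
Off-peak energy = 1.79 kW × 6 h × 31 = 332.94 kWh
Cost = 138.725 × ₹6.9 + 332.94 × ₹4.6 = ₹957.2025 + ₹1531.524 = ₹2488.73

₹2488.73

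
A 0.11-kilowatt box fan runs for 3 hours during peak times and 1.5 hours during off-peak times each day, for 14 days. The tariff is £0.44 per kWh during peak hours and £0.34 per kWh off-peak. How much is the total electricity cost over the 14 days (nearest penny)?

Peak energy = 0.11 kW × 3 h × 14 = 4.62 kWh
Off-peak energy = 0.11 kW × 1.5 h × 14 = 2.31 kWh
Cost = 4.62 × £0.44 + 2.31 × £0.34 = £2.0328 + £0.7854 = £2.82

£2.82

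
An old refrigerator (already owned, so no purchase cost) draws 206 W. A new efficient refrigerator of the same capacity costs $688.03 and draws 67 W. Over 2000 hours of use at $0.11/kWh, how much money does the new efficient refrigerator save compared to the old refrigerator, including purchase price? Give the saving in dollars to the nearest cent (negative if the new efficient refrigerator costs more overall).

old refrigerator: $0.00 + (206/1000) kW × 2000 h × $0.11 = $0.00 + $45.32 = $45.32
new efficient refrigerator: $688.03 + (67/1000) kW × 2000 h × $0.11 = $688.03 + $14.74 = $702.77
Saving = $45.32 − $702.77 = −$657.45

-$657.45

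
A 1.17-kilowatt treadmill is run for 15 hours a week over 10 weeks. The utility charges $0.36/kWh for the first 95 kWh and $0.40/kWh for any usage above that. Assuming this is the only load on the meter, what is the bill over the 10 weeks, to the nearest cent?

Runtime = 15 h/week × 10 weeks = 150 h
Energy = 1.17 kW × 150 h = 175.5 kWh
Tier 1 (0–95 kWh): 95 × $0.36 = $34.2
Above 95 kWh: 80.5 × $0.40 = $32.2
Bill = $66.40

$66.40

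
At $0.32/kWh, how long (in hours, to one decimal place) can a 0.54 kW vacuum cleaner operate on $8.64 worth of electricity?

50.0 h

Energy available = $8.64 ÷ $0.32/kWh = 27 kWh
Hours = 27 kWh ÷ 0.54 kW = 50.0 h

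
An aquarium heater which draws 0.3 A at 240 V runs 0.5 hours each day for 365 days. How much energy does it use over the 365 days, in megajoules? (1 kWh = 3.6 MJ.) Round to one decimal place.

Power = 0.3 A × 240 V = 72 W = 0.072 kW
Runtime = 0.5 h/day × 365 days = 182.5 h
Energy = 0.072 kW × 182.5 h = 13.14 kWh
= 13.14 × 3.6 MJ = 47.3 MJ

47.3 MJ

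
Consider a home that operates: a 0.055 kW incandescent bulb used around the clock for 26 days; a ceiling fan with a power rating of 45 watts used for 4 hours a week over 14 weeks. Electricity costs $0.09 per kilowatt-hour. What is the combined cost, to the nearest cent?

incandescent bulb: Runtime = 24 h × 26 = 624 h
incandescent bulb: 0.055 kW × 624 h = 34.32 kWh
ceiling fan: Runtime = 4 h/week × 14 weeks = 56 h
ceiling fan: 0.045 kW × 56 h = 2.52 kWh
Total energy = 36.84 kWh
Cost = 36.84 × $0.09 = $3.32

$3.32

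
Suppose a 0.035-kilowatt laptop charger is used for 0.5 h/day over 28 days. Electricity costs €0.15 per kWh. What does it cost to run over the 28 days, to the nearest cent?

Runtime = 0.5 h/day × 28 days = 14 h
Energy = 0.035 kW × 14 h = 0.49 kWh
Cost = 0.49 kWh × €0.15/kWh = €0.07

€0.07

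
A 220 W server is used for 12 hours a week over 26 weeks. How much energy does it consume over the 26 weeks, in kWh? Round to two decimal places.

68.64 kWh

Runtime = 12 h/week × 26 weeks = 312 h
Energy = 0.22 kW × 312 h = 68.64 kWh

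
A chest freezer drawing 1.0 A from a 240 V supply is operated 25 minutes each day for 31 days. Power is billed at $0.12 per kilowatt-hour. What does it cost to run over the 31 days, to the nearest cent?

$0.37

Power = 1.0 A × 240 V = 240 W = 0.24 kW
Runtime = 25 min × 31 = 775 min = 12.916666… h
Energy = 0.24 kW × 12.916666… h = 3.1 kWh
Cost = 3.1 kWh × $0.12/kWh = $0.37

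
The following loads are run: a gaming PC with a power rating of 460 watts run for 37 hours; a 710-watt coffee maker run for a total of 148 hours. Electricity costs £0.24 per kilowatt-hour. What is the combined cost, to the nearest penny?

£29.30

gaming PC: 0.46 kW × 37 h = 17.02 kWh
coffee maker: 0.71 kW × 148 h = 105.08 kWh
Total energy = 122.1 kWh
Cost = 122.1 × £0.24 = £29.30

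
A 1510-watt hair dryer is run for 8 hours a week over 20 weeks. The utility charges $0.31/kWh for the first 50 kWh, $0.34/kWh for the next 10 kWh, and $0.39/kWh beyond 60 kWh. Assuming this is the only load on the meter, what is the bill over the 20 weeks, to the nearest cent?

Runtime = 8 h/week × 20 weeks = 160 h
Energy = 1.51 kW × 160 h = 241.6 kWh
Tier 1 (0–50 kWh): 50 × $0.31 = $15.5
Tier 2 (50–60 kWh): 10 × $0.34 = $3.4
Above 60 kWh: 181.6 × $0.39 = $70.824
Bill = $89.72

$89.72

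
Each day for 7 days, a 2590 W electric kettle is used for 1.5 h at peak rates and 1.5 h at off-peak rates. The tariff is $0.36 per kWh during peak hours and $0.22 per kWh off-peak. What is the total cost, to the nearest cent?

Peak energy = 2.59 kW × 1.5 h × 7 = 27.195 kWh
Off-peak energy = 2.59 kW × 1.5 h × 7 = 27.195 kWh
Cost = 27.195 × $0.36 + 27.195 × $0.22 = $9.7902 + $5.9829 = $15.77

$15.77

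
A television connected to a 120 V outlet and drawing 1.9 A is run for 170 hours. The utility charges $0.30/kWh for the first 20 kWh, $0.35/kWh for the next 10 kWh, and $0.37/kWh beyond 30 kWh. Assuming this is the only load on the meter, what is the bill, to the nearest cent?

$12.74

Power = 1.9 A × 120 V = 228 W = 0.228 kW
Energy = 0.228 kW × 170 h = 38.76 kWh
Tier 1 (0–20 kWh): 20 × $0.30 = $6
Tier 2 (20–30 kWh): 10 × $0.35 = $3.5
Above 30 kWh: 8.76 × $0.37 = $3.2412
Bill = $12.74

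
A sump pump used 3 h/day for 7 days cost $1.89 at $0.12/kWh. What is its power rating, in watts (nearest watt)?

Energy = $1.89 ÷ $0.12/kWh = 15.75 kWh
Runtime = 3 h/day × 7 days = 21 h
Power = 15.75 kWh ÷ 21 h = 0.75 kW = 750 W

750 W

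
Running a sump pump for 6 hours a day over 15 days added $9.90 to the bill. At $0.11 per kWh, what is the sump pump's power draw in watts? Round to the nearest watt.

Energy = $9.90 ÷ $0.11/kWh = 90 kWh
Runtime = 6 h/day × 15 days = 90 h
Power = 90 kWh ÷ 90 h = 1 kW = 1000 W

1000 W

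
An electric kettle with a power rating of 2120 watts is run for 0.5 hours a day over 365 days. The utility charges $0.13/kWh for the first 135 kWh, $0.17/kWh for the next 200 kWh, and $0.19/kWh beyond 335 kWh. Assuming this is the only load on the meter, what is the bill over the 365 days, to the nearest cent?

$61.41

Runtime = 0.5 h/day × 365 days = 182.5 h
Energy = 2.12 kW × 182.5 h = 386.9 kWh
Tier 1 (0–135 kWh): 135 × $0.13 = $17.55
Tier 2 (135–335 kWh): 200 × $0.17 = $34
Above 335 kWh: 51.9 × $0.19 = $9.861
Bill = $61.41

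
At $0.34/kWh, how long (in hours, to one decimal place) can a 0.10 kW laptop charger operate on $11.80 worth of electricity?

Energy available = $11.80 ÷ $0.34/kWh = 34.7059 kWh
Hours = 34.7059 kWh ÷ 0.1 kW = 347.1 h

347.1 h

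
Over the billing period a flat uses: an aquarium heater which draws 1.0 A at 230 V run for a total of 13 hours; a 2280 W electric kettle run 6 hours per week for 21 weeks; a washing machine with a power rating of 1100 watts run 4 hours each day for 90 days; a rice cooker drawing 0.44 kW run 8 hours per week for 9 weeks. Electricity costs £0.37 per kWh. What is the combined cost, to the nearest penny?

aquarium heater: Power = 1.0 A × 230 V = 230 W = 0.23 kW
aquarium heater: 0.23 kW × 13 h = 2.99 kWh
electric kettle: Runtime = 6 h/week × 21 weeks = 126 h
electric kettle: 2.28 kW × 126 h = 287.28 kWh
washing machine: Runtime = 4 h/day × 90 days = 360 h
washing machine: 1.1 kW × 360 h = 396 kWh
rice cooker: Runtime = 8 h/week × 9 weeks = 72 h
rice cooker: 0.44 kW × 72 h = 31.68 kWh
Total energy = 717.95 kWh
Cost = 717.95 × £0.37 = £265.64

£265.64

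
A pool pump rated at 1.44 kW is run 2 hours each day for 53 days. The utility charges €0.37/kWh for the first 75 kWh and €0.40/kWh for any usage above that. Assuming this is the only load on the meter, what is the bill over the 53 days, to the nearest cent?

Runtime = 2 h/day × 53 days = 106 h
Energy = 1.44 kW × 106 h = 152.64 kWh
Tier 1 (0–75 kWh): 75 × €0.37 = €27.75
Above 75 kWh: 77.64 × €0.40 = €31.056
Bill = €58.81

€58.81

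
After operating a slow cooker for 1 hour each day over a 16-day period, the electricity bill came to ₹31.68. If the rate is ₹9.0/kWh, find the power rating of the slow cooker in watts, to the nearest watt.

220 W

Energy = ₹31.68 ÷ ₹9.0/kWh = 3.52 kWh
Runtime = 1 h/day × 16 days = 16 h
Power = 3.52 kWh ÷ 16 h = 0.22 kW = 220 W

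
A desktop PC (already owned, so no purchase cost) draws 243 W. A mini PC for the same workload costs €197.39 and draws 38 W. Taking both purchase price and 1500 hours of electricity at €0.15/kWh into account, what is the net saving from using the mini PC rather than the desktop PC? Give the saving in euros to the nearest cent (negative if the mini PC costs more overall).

desktop PC: €0.00 + (243/1000) kW × 1500 h × €0.15 = €0.00 + €54.675 = €54.675
mini PC: €197.39 + (38/1000) kW × 1500 h × €0.15 = €197.39 + €8.55 = €205.94
Saving = €54.675 − €205.94 = −€151.265 → -€151.27

-€151.27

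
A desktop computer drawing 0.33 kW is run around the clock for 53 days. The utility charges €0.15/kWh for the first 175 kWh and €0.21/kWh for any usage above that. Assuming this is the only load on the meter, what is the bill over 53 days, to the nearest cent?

€77.65

Runtime = 24 h × 53 = 1272 h
Energy = 0.33 kW × 1272 h = 419.76 kWh
Tier 1 (0–175 kWh): 175 × €0.15 = €26.25
Above 175 kWh: 244.76 × €0.21 = €51.3996
Bill = €77.65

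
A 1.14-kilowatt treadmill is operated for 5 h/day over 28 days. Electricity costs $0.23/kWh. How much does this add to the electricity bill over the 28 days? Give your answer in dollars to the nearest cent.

Runtime = 5 h/day × 28 days = 140 h
Energy = 1.14 kW × 140 h = 159.6 kWh
Cost = 159.6 kWh × $0.23/kWh = $36.71

$36.71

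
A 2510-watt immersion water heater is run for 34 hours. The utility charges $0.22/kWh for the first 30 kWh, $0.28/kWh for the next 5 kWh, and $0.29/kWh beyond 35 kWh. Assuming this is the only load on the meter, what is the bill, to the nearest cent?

$22.60

Energy = 2.51 kW × 34 h = 85.34 kWh
Tier 1 (0–30 kWh): 30 × $0.22 = $6.6
Tier 2 (30–35 kWh): 5 × $0.28 = $1.4
Above 35 kWh: 50.34 × $0.29 = $14.5986
Bill = $22.60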